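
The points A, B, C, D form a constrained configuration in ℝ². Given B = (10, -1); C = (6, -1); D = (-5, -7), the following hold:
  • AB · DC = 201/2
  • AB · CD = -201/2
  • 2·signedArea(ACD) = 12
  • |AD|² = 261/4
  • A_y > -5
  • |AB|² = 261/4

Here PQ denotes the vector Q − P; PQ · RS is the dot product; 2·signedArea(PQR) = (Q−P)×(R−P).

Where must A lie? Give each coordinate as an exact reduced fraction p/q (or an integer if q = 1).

1. A_x = 5/2  [AB · CD = -201/2 ∩ 2·signedArea(ACD) = 12]
2. A_y = -4  [AB · CD = -201/2 ∩ 2·signedArea(ACD) = 12]
   → A = (5/2, -4)

A = (5/2, -4)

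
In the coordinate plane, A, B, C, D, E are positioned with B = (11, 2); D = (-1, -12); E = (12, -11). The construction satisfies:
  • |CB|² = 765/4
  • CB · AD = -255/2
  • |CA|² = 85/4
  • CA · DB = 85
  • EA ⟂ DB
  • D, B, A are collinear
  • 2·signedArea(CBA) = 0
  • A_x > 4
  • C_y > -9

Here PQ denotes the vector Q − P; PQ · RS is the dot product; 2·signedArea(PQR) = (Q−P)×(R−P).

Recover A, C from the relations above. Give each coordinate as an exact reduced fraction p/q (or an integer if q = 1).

1. A_x = 5  [D, B, A are collinear ∩ EA ⟂ DB]
2. A_y = -5  [D, B, A are collinear ∩ EA ⟂ DB]
   → A = (5, -5)
3. C_x = 2  [2·signedArea(CBA) = 0 ∩ CA · DB = 85]
4. C_y = -17/2  [2·signedArea(CBA) = 0 ∩ CA · DB = 85]
   → C = (2, -17/2)

A = (5, -5)
C = (2, -17/2)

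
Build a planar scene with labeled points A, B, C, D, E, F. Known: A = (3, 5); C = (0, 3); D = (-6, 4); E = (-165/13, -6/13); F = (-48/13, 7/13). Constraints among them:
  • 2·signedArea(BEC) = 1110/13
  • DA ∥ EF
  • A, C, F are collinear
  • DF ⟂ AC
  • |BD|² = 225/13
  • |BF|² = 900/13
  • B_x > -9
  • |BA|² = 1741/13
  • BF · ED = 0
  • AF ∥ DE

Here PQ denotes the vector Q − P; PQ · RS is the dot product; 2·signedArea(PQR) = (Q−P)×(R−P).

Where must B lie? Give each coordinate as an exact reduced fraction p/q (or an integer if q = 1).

B = (-108/13, 97/13)

1. B_x = -108/13  [BF · ED = 0 ∩ 2·signedArea(BEC) = 1110/13]
2. B_y = 97/13  [BF · ED = 0 ∩ 2·signedArea(BEC) = 1110/13]
   → B = (-108/13, 97/13)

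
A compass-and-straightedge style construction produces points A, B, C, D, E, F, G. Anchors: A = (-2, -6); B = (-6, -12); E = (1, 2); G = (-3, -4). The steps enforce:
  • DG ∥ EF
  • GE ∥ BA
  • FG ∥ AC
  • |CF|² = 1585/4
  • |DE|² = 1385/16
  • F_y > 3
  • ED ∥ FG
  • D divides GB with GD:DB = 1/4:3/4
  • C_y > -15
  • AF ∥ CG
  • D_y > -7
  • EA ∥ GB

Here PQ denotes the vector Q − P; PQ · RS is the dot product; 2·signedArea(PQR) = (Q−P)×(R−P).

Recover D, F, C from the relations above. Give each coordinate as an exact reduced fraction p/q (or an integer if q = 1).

C = (-27/4, -14)
D = (-15/4, -6)
F = (7/4, 4)

1. D_x = -15/4  [D divides GB with GD:DB = 1/4:3/4]
2. D_y = -6  [D divides GB with GD:DB = 1/4:3/4]
   → D = (-15/4, -6)
3. F_x = 7/4  [ED ∥ FG ∩ DG ∥ EF]
4. F_y = 4  [ED ∥ FG ∩ DG ∥ EF]
   → F = (7/4, 4)
5. C_x = -27/4  [AF ∥ CG ∩ FG ∥ AC]
6. C_y = -14  [AF ∥ CG ∩ FG ∥ AC]
   → C = (-27/4, -14)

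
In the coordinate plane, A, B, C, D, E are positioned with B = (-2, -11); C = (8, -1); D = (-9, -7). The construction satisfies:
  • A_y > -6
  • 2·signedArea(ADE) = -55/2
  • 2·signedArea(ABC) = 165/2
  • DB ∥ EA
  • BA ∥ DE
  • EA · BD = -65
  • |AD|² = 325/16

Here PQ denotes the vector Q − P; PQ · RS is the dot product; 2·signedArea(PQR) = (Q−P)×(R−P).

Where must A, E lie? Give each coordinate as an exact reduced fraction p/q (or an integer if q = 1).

1. A_x = -19/4  [line -10·x + 10·y + 15/2 = 0 ∩ |AD|² = 325/16]
2. A_y = -11/2  [line -10·x + 10·y + 15/2 = 0 ∩ |AD|² = 325/16]
   → A = (-19/4, -11/2)
3. E_x = -47/4  [DB ∥ EA ∩ BA ∥ DE]
4. E_y = -3/2  [DB ∥ EA ∩ BA ∥ DE]
   → E = (-47/4, -3/2)

A = (-19/4, -11/2)
E = (-47/4, -3/2)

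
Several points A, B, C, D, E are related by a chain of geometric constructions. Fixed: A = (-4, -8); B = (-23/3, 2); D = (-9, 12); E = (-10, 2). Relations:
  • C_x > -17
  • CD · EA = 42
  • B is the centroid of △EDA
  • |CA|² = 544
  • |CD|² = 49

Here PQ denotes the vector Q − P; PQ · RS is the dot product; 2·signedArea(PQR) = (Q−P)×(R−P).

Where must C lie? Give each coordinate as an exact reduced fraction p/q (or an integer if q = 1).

1. C_x = -16  [line -6·x + 10·y + -216 = 0 ∩ |CA|² = 544]
2. C_y = 12  [line -6·x + 10·y + -216 = 0 ∩ |CA|² = 544]
   → C = (-16, 12)

C = (-16, 12)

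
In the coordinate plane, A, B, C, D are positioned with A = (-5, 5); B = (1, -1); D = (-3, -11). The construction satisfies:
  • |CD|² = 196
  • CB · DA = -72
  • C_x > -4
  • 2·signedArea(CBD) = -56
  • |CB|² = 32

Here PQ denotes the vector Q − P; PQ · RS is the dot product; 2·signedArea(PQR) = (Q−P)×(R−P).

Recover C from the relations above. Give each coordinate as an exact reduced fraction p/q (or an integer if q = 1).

1. C_x = -3  [2·signedArea(CBD) = -56 ∩ CB · DA = -72]
2. C_y = 3  [2·signedArea(CBD) = -56 ∩ CB · DA = -72]
   → C = (-3, 3)

C = (-3, 3)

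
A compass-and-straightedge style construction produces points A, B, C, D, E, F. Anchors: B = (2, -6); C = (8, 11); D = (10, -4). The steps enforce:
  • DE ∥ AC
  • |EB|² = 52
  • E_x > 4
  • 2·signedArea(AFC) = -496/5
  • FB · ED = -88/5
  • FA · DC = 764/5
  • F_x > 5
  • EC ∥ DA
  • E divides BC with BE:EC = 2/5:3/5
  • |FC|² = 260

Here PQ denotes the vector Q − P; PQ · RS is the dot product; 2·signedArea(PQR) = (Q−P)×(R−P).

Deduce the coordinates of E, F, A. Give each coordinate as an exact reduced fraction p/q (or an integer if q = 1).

A = (68/5, 31/5)
E = (22/5, 4/5)
F = (6, -5)

1. E_x = 22/5  [E divides BC with BE:EC = 2/5:3/5]
2. E_y = 4/5  [E divides BC with BE:EC = 2/5:3/5]
   → E = (22/5, 4/5)
3. A_x = 68/5  [DE ∥ AC ∩ EC ∥ DA]
4. A_y = 31/5  [DE ∥ AC ∩ EC ∥ DA]
   → A = (68/5, 31/5)
5. F_x = 6  [FA · DC = 764/5 ∩ FB · ED = -88/5]
6. F_y = -5  [FA · DC = 764/5 ∩ FB · ED = -88/5]
   → F = (6, -5)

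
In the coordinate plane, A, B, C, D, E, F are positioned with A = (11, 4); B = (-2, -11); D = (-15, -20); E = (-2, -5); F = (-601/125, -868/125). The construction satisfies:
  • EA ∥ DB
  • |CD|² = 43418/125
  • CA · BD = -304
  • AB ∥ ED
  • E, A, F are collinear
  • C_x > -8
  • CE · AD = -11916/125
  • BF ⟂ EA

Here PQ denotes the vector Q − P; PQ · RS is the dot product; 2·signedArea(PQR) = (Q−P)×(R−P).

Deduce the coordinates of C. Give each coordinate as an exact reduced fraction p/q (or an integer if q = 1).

1. C_x = -952/125  [CE · AD = -11916/125 ∩ CA · BD = -304]
2. C_y = -361/125  [CE · AD = -11916/125 ∩ CA · BD = -304]
   → C = (-952/125, -361/125)

C = (-952/125, -361/125)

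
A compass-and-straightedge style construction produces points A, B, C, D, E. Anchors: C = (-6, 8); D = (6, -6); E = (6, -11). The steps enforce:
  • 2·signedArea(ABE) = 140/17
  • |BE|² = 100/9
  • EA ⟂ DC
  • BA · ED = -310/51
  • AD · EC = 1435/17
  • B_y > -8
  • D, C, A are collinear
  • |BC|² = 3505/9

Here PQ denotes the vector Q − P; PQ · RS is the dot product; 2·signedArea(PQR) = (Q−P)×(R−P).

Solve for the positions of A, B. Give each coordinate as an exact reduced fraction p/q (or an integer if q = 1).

1. A_x = 144/17  [D, C, A are collinear ∩ EA ⟂ DC]
2. A_y = -151/17  [D, C, A are collinear ∩ EA ⟂ DC]
   → A = (144/17, -151/17)
3. B_x = 6  [BA · ED = -310/51 ∩ 2·signedArea(ABE) = 140/17]
4. B_y = -23/3  [BA · ED = -310/51 ∩ 2·signedArea(ABE) = 140/17]
   → B = (6, -23/3)

A = (144/17, -151/17)
B = (6, -23/3)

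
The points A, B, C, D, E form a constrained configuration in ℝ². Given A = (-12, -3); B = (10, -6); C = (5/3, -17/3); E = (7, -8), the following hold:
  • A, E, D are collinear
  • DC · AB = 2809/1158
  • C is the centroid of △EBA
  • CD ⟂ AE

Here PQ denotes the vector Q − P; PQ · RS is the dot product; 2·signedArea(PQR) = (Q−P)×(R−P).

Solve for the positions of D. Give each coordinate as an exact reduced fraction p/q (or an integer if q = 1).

D = (555/386, -2523/386)

1. D_x = 555/386  [A, E, D are collinear ∩ CD ⟂ AE]
2. D_y = -2523/386  [A, E, D are collinear ∩ CD ⟂ AE]
   → D = (555/386, -2523/386)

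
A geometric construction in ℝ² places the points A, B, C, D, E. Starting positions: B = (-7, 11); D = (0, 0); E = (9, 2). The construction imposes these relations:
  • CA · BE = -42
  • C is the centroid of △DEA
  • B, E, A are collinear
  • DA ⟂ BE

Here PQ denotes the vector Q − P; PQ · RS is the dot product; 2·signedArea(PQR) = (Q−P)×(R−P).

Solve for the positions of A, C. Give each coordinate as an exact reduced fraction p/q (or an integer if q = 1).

1. A_x = 1017/337  [B, E, A are collinear ∩ DA ⟂ BE]
2. A_y = 1808/337  [B, E, A are collinear ∩ DA ⟂ BE]
   → A = (1017/337, 1808/337)
3. C_x = 1350/337  [C is the centroid of △DEA]
4. C_y = 2482/1011  [C is the centroid of △DEA]
   → C = (1350/337, 2482/1011)

A = (1017/337, 1808/337)
C = (1350/337, 2482/1011)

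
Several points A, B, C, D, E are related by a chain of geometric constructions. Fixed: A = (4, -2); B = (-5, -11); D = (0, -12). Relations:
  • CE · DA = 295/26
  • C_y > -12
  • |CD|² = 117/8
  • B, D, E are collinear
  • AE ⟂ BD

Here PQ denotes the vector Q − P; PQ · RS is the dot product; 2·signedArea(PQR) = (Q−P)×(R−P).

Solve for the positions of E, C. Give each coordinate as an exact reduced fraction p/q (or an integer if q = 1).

1. E_x = 25/13  [B, D, E are collinear ∩ AE ⟂ BD]
2. E_y = -161/13  [B, D, E are collinear ∩ AE ⟂ BD]
   → E = (25/13, -161/13)
3. C_x = -15/4  [line -4·x + -10·y + -255/2 = 0 ∩ |CD|² = 117/8]
4. C_y = -45/4  [line -4·x + -10·y + -255/2 = 0 ∩ |CD|² = 117/8]
   → C = (-15/4, -45/4)

C = (-15/4, -45/4)
E = (25/13, -161/13)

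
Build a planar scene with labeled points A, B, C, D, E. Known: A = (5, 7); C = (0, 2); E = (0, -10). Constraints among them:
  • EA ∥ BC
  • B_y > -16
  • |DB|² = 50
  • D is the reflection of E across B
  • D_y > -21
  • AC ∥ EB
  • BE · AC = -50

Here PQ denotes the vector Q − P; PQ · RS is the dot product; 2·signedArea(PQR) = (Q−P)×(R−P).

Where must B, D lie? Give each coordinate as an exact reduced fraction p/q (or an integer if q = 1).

B = (-5, -15)
D = (-10, -20)

1. B_x = -5  [EA ∥ BC ∩ AC ∥ EB]
2. B_y = -15  [EA ∥ BC ∩ AC ∥ EB]
   → B = (-5, -15)
3. D_x = -10  [D is the reflection of E across B]
4. D_y = -20  [D is the reflection of E across B]
   → D = (-10, -20)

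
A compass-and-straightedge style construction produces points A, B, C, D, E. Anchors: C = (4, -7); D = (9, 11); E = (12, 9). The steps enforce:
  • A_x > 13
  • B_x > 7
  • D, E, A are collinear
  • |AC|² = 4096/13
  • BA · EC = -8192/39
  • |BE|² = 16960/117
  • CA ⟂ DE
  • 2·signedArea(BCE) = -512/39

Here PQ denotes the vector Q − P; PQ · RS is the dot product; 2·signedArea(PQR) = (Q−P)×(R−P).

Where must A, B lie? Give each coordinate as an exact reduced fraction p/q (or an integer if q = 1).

1. A_x = 180/13  [D, E, A are collinear ∩ CA ⟂ DE]
2. A_y = 101/13  [D, E, A are collinear ∩ CA ⟂ DE]
   → A = (180/13, 101/13)
3. B_x = 284/39  [2·signedArea(BCE) = -512/39 ∩ BA · EC = -8192/39]
4. B_y = -27/13  [2·signedArea(BCE) = -512/39 ∩ BA · EC = -8192/39]
   → B = (284/39, -27/13)

A = (180/13, 101/13)
B = (284/39, -27/13)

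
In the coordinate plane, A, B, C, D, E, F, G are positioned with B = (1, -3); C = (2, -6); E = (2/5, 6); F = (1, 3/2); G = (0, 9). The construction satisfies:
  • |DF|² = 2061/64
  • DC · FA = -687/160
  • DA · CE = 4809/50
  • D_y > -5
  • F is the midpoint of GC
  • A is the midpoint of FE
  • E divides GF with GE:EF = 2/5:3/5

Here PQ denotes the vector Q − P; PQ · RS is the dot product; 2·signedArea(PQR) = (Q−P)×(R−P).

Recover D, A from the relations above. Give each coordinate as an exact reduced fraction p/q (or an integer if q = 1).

A = (7/10, 15/4)
D = (7/4, -33/8)

1. A_x = 7/10  [A is the midpoint of FE]
2. A_y = 15/4  [A is the midpoint of FE]
   → A = (7/10, 15/4)
3. D_x = 7/4  [line 8/5·x + -12·y + -523/10 = 0 ∩ |DF|² = 2061/64]
4. D_y = -33/8  [line 8/5·x + -12·y + -523/10 = 0 ∩ |DF|² = 2061/64]
   → D = (7/4, -33/8)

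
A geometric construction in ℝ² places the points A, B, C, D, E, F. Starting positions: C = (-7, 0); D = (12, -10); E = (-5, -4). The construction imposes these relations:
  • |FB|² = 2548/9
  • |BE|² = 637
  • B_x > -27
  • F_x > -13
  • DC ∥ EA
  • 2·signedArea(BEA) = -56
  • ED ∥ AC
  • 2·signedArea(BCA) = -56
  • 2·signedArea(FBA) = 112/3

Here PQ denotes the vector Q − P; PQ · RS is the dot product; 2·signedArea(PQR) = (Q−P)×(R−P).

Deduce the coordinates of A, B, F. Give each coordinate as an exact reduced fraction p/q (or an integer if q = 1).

1. A_x = -24  [ED ∥ AC ∩ DC ∥ EA]
2. A_y = 6  [ED ∥ AC ∩ DC ∥ EA]
   → A = (-24, 6)
3. B_x = -26  [2·signedArea(BCA) = -56 ∩ 2·signedArea(BEA) = -56]
4. B_y = 10  [2·signedArea(BCA) = -56 ∩ 2·signedArea(BEA) = -56]
   → B = (-26, 10)
5. F_x = -12  [line 4·x + 2·y + 140/3 = 0 ∩ |FB|² = 2548/9]
6. F_y = 2/3  [line 4·x + 2·y + 140/3 = 0 ∩ |FB|² = 2548/9]
   → F = (-12, 2/3)

A = (-24, 6)
B = (-26, 10)
F = (-12, 2/3)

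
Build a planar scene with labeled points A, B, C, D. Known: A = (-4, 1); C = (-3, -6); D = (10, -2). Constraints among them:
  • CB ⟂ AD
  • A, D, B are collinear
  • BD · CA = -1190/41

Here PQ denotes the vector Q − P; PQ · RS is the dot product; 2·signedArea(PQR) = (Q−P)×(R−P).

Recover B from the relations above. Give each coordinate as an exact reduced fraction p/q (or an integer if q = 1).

B = (-66/41, 20/41)

1. B_x = -66/41  [A, D, B are collinear ∩ CB ⟂ AD]
2. B_y = 20/41  [A, D, B are collinear ∩ CB ⟂ AD]
   → B = (-66/41, 20/41)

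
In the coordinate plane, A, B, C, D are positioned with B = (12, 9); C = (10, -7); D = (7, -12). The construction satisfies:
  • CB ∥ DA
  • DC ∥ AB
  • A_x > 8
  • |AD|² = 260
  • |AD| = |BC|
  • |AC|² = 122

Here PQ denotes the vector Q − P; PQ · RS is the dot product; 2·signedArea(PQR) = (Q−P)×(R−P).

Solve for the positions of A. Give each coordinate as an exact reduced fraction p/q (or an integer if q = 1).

A = (9, 4)

1. A_x = 9  [DC ∥ AB ∩ CB ∥ DA]
2. A_y = 4  [DC ∥ AB ∩ CB ∥ DA]
   → A = (9, 4)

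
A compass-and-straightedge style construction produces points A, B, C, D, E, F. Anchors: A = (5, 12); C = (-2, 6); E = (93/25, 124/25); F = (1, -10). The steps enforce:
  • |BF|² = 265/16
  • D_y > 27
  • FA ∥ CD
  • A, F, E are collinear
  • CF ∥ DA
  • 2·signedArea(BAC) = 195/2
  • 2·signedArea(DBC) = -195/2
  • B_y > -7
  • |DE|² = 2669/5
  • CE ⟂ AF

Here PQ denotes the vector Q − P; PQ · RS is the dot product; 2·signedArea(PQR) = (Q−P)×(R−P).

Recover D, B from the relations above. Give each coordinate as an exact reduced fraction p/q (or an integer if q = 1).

1. D_x = 2  [CF ∥ DA ∩ FA ∥ CD]
2. D_y = 28  [CF ∥ DA ∩ FA ∥ CD]
   → D = (2, 28)
3. B_x = 1/4  [2·signedArea(BAC) = 195/2 ∩ 2·signedArea(DBC) = -195/2]
4. B_y = -6  [2·signedArea(BAC) = 195/2 ∩ 2·signedArea(DBC) = -195/2]
   → B = (1/4, -6)

B = (1/4, -6)
D = (2, 28)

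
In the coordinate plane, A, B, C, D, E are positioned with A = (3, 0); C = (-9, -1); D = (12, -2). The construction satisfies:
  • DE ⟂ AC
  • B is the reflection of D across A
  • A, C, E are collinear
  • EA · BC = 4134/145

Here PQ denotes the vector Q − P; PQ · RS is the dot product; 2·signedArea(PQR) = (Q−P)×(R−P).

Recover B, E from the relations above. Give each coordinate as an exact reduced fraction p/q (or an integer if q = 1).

1. B_x = -6  [B is the reflection of D across A]
2. B_y = 2  [B is the reflection of D across A]
   → B = (-6, 2)
3. E_x = 1707/145  [A, C, E are collinear ∩ DE ⟂ AC]
4. E_y = 106/145  [A, C, E are collinear ∩ DE ⟂ AC]
   → E = (1707/145, 106/145)

B = (-6, 2)
E = (1707/145, 106/145)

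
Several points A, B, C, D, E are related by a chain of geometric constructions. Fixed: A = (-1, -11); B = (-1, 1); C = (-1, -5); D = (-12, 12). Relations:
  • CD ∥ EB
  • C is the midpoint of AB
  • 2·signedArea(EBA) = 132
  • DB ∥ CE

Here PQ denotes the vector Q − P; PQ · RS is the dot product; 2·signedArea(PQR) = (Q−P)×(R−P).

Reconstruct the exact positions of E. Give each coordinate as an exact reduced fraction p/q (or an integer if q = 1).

1. E_x = 10  [CD ∥ EB ∩ DB ∥ CE]
2. E_y = -16  [CD ∥ EB ∩ DB ∥ CE]
   → E = (10, -16)

E = (10, -16)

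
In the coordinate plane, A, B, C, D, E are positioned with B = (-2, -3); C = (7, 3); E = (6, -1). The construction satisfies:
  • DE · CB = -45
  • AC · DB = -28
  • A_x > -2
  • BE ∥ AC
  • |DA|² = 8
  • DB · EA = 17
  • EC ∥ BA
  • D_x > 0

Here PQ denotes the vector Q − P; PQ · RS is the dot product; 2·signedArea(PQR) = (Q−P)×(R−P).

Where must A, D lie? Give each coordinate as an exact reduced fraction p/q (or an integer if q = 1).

1. A_x = -1  [BE ∥ AC ∩ EC ∥ BA]
2. A_y = 1  [BE ∥ AC ∩ EC ∥ BA]
   → A = (-1, 1)
3. D_x = 1  [DE · CB = -45 ∩ AC · DB = -28]
4. D_y = -1  [DE · CB = -45 ∩ AC · DB = -28]
   → D = (1, -1)

A = (-1, 1)
D = (1, -1)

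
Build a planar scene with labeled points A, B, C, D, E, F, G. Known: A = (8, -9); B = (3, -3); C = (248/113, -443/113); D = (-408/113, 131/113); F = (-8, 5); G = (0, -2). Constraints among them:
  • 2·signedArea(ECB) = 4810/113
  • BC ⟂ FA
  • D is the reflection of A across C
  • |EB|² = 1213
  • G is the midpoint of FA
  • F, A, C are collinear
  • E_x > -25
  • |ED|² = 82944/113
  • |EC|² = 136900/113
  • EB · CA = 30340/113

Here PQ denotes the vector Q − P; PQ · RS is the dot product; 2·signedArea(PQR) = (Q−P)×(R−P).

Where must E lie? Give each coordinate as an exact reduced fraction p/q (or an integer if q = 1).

1. E_x = -24  [line -656/113·x + 574/113·y + -26650/113 = 0 ∩ |EC|² = 136900/113]
2. E_y = 19  [line -656/113·x + 574/113·y + -26650/113 = 0 ∩ |EC|² = 136900/113]
   → E = (-24, 19)

E = (-24, 19)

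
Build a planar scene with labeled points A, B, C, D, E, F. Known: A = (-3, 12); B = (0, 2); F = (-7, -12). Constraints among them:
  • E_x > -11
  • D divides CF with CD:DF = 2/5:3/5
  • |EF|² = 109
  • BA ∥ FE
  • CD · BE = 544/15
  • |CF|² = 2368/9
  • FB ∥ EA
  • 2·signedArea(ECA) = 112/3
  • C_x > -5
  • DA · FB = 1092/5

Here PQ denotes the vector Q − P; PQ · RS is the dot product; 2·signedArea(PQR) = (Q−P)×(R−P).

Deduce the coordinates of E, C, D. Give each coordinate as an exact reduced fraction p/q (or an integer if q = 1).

1. E_x = -10  [FB ∥ EA ∩ BA ∥ FE]
2. E_y = -2  [FB ∥ EA ∩ BA ∥ FE]
   → E = (-10, -2)
3. C_x = -13/3  [line 14·x + -7·y + 266/3 = 0 ∩ |CF|² = 2368/9]
4. C_y = 4  [line 14·x + -7·y + 266/3 = 0 ∩ |CF|² = 2368/9]
   → C = (-13/3, 4)
5. D_x = -27/5  [CD · BE = 544/15 ∩ D divides CF with CD:DF = 2/5:3/5]
6. D_y = -12/5  [CD · BE = 544/15 ∩ D divides CF with CD:DF = 2/5:3/5]
   → D = (-27/5, -12/5)

C = (-13/3, 4)
D = (-27/5, -12/5)
E = (-10, -2)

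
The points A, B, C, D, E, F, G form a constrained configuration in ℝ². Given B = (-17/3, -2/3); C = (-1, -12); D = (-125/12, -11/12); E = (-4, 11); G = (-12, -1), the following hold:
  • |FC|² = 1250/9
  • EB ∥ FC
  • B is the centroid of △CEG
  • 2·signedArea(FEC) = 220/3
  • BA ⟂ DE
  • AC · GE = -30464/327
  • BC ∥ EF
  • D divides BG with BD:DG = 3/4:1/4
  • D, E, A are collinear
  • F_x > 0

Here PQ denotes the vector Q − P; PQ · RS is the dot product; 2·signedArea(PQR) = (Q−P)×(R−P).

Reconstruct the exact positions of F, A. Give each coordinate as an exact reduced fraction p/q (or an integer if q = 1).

1. F_x = 2/3  [EB ∥ FC ∩ BC ∥ EF]
2. F_y = -1/3  [EB ∥ FC ∩ BC ∥ EF]
   → F = (2/3, -1/3)
3. A_x = -3023/327  [D, E, A are collinear ∩ BA ⟂ DE]
4. A_y = 412/327  [D, E, A are collinear ∩ BA ⟂ DE]
   → A = (-3023/327, 412/327)

A = (-3023/327, 412/327)
F = (2/3, -1/3)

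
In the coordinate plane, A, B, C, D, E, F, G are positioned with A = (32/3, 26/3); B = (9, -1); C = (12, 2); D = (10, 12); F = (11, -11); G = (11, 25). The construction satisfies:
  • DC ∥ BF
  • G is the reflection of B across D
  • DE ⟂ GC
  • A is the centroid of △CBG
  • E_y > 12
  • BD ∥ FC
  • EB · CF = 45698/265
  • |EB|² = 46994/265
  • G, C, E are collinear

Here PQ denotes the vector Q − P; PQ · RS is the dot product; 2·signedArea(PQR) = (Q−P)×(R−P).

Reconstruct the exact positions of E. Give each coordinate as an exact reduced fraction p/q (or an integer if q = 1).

1. E_x = 3064/265  [G, C, E are collinear ∩ DE ⟂ GC]
2. E_y = 3198/265  [G, C, E are collinear ∩ DE ⟂ GC]
   → E = (3064/265, 3198/265)

E = (3064/265, 3198/265)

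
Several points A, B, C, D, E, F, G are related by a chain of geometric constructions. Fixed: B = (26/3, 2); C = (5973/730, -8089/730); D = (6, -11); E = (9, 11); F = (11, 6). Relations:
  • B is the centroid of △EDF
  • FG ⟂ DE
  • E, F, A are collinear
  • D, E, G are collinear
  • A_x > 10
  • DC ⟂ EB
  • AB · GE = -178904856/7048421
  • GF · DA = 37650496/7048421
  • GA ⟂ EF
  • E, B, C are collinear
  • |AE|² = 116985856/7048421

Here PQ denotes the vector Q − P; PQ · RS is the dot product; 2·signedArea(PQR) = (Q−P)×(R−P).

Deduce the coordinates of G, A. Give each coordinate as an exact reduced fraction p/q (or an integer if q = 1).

A = (150305/14297, 103187/14297)
G = (4125/493, 3135/493)

1. G_x = 4125/493  [D, E, G are collinear ∩ FG ⟂ DE]
2. G_y = 3135/493  [D, E, G are collinear ∩ FG ⟂ DE]
   → G = (4125/493, 3135/493)
3. A_x = 150305/14297  [E, F, A are collinear ∩ GA ⟂ EF]
4. A_y = 103187/14297  [E, F, A are collinear ∩ GA ⟂ EF]
   → A = (150305/14297, 103187/14297)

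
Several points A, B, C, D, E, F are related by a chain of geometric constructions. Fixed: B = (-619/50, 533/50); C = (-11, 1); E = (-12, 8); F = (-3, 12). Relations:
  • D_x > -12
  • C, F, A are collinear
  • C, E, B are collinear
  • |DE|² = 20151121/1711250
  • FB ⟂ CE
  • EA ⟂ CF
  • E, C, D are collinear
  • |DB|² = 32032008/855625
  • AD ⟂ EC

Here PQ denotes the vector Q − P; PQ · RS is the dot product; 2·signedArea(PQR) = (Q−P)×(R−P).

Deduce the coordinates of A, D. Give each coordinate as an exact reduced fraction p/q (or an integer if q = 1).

A = (-1483/185, 944/185)
D = (-106511/9250, 42577/9250)

1. A_x = -1483/185  [C, F, A are collinear ∩ EA ⟂ CF]
2. A_y = 944/185  [C, F, A are collinear ∩ EA ⟂ CF]
   → A = (-1483/185, 944/185)
3. D_x = -106511/9250  [E, C, D are collinear ∩ AD ⟂ EC]
4. D_y = 42577/9250  [E, C, D are collinear ∩ AD ⟂ EC]
   → D = (-106511/9250, 42577/9250)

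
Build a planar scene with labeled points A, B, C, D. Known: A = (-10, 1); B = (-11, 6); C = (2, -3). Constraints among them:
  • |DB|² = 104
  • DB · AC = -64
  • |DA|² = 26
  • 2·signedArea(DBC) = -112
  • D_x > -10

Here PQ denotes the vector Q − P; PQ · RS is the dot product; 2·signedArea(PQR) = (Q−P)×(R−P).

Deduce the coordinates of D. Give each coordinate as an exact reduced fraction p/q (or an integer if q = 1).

1. D_x = -9  [2·signedArea(DBC) = -112 ∩ DB · AC = -64]
2. D_y = -4  [2·signedArea(DBC) = -112 ∩ DB · AC = -64]
   → D = (-9, -4)

D = (-9, -4)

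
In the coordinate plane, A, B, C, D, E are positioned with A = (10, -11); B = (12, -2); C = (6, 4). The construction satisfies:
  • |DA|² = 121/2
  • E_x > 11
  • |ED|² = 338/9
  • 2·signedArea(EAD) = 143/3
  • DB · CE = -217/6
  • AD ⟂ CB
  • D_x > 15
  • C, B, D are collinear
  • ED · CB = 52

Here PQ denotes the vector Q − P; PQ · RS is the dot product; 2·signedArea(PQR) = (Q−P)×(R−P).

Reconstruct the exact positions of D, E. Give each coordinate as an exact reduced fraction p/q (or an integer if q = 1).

D = (31/2, -11/2)
E = (67/6, -7/6)

1. D_x = 31/2  [C, B, D are collinear ∩ AD ⟂ CB]
2. D_y = -11/2  [C, B, D are collinear ∩ AD ⟂ CB]
   → D = (31/2, -11/2)
3. E_x = 67/6  [line -6·x + 6·y + 74 = 0 ∩ |ED|² = 338/9]
4. E_y = -7/6  [line -6·x + 6·y + 74 = 0 ∩ |ED|² = 338/9]
   → E = (67/6, -7/6)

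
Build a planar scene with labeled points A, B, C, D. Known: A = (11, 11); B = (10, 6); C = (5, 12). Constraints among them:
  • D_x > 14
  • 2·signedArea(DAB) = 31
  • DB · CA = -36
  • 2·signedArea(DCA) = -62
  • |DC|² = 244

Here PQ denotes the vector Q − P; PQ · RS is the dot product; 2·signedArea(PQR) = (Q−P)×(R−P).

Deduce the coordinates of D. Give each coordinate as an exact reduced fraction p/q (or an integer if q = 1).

D = (15, 0)

1. D_x = 15  [2·signedArea(DCA) = -62 ∩ DB · CA = -36]
2. D_y = 0  [2·signedArea(DCA) = -62 ∩ DB · CA = -36]
   → D = (15, 0)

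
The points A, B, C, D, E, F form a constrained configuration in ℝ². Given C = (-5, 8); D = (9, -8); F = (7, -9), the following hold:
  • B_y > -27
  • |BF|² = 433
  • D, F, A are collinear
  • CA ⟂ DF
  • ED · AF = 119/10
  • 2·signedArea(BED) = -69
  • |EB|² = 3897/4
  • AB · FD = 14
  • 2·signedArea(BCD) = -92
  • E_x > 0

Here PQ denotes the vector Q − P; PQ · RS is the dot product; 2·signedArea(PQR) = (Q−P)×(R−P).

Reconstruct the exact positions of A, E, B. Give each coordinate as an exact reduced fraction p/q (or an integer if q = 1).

A = (21/5, -52/5)
B = (19, -26)
E = (1, -1/2)

1. A_x = 21/5  [D, F, A are collinear ∩ CA ⟂ DF]
2. A_y = -52/5  [D, F, A are collinear ∩ CA ⟂ DF]
   → A = (21/5, -52/5)
3. B_x = 19  [2·signedArea(BCD) = -92 ∩ AB · FD = 14]
4. B_y = -26  [2·signedArea(BCD) = -92 ∩ AB · FD = 14]
   → B = (19, -26)
5. E_x = 1  [ED · AF = 119/10 ∩ 2·signedArea(BED) = -69]
6. E_y = -1/2  [ED · AF = 119/10 ∩ 2·signedArea(BED) = -69]
   → E = (1, -1/2)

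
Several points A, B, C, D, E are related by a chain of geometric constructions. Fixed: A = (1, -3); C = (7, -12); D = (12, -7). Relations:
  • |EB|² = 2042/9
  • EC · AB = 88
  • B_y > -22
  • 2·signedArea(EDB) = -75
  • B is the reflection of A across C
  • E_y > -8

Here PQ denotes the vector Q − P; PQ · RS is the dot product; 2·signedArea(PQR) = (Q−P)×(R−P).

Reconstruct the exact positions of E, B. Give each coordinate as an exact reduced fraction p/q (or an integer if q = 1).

B = (13, -21)
E = (20/3, -22/3)

1. B_x = 13  [B is the reflection of A across C]
2. B_y = -21  [B is the reflection of A across C]
   → B = (13, -21)
3. E_x = 20/3  [2·signedArea(EDB) = -75 ∩ EC · AB = 88]
4. E_y = -22/3  [2·signedArea(EDB) = -75 ∩ EC · AB = 88]
   → E = (20/3, -22/3)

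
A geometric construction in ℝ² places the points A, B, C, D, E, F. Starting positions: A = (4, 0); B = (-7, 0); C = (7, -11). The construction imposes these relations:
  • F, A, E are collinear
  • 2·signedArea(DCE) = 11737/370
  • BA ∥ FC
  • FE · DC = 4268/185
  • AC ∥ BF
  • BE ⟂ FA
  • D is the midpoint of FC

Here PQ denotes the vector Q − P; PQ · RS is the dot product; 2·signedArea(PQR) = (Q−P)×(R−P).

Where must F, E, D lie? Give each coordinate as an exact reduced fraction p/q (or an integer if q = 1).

D = (3/2, -11)
E = (36/185, -968/185)
F = (-4, -11)

1. F_x = -4  [BA ∥ FC ∩ AC ∥ BF]
2. F_y = -11  [BA ∥ FC ∩ AC ∥ BF]
   → F = (-4, -11)
3. E_x = 36/185  [F, A, E are collinear ∩ BE ⟂ FA]
4. E_y = -968/185  [F, A, E are collinear ∩ BE ⟂ FA]
   → E = (36/185, -968/185)
5. D_x = 3/2  [D is the midpoint of FC]
6. D_y = -11  [D is the midpoint of FC]
   → D = (3/2, -11)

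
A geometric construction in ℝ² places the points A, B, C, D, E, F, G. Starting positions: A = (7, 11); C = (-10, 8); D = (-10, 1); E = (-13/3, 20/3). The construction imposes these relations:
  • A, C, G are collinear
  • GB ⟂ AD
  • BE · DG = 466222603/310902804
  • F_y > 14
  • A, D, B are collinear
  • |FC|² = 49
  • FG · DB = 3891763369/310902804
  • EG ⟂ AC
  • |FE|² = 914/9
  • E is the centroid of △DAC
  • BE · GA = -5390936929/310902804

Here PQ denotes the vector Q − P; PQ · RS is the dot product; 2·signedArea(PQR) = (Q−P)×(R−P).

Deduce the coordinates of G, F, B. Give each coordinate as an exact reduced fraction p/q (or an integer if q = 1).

1. G_x = -4231/894  [A, C, G are collinear ∩ EG ⟂ AC]
2. G_y = 2661/298  [A, C, G are collinear ∩ EG ⟂ AC]
   → G = (-4231/894, 2661/298)
3. B_x = -911629/347766  [A, D, B are collinear ∩ GB ⟂ AD]
4. B_y = 928598/173883  [A, D, B are collinear ∩ GB ⟂ AD]
   → B = (-911629/347766, 928598/173883)
5. F_x = -10  [line -2566031/347766·x + -754715/173883·y + -1509430/173883 = 0 ∩ |FC|² = 49]
6. F_y = 15  [line -2566031/347766·x + -754715/173883·y + -1509430/173883 = 0 ∩ |FC|² = 49]
   → F = (-10, 15)

B = (-911629/347766, 928598/173883)
F = (-10, 15)
G = (-4231/894, 2661/298)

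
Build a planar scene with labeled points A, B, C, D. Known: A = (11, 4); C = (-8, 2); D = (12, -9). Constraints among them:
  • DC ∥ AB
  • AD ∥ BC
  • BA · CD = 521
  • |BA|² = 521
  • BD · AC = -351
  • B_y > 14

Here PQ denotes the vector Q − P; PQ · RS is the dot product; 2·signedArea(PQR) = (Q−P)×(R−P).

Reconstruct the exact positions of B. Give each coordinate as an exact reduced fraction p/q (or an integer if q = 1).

B = (-9, 15)

1. B_x = -9  [AD ∥ BC ∩ DC ∥ AB]
2. B_y = 15  [AD ∥ BC ∩ DC ∥ AB]
   → B = (-9, 15)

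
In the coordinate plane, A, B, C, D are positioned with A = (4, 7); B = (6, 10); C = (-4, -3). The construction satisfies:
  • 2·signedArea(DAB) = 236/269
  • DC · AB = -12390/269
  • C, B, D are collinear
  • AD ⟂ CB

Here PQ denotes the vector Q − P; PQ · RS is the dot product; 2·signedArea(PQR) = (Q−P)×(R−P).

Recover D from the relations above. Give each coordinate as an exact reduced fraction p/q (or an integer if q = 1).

1. D_x = 1024/269  [C, B, D are collinear ∩ AD ⟂ CB]
2. D_y = 1923/269  [C, B, D are collinear ∩ AD ⟂ CB]
   → D = (1024/269, 1923/269)

D = (1024/269, 1923/269)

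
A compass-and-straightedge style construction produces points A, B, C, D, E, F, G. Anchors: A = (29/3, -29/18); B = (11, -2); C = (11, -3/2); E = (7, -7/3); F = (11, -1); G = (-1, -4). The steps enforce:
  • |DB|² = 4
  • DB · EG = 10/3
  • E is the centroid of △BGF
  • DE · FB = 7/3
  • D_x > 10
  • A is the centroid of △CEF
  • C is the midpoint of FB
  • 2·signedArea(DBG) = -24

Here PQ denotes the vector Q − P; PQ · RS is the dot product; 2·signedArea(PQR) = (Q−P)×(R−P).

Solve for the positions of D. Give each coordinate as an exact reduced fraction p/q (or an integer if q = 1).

D = (11, 0)

1. D_x = 11  [2·signedArea(DBG) = -24 ∩ DB · EG = 10/3]
2. D_y = 0  [2·signedArea(DBG) = -24 ∩ DB · EG = 10/3]
   → D = (11, 0)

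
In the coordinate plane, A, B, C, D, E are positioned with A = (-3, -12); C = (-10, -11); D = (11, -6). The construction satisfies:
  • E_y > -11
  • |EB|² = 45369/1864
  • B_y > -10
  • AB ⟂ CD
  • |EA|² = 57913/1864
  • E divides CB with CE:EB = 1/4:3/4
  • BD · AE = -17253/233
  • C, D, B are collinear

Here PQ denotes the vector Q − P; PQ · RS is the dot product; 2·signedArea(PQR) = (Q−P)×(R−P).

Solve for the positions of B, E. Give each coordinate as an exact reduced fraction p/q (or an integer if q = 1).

B = (-839/233, -2208/233)
E = (-7829/932, -9897/932)

1. B_x = -839/233  [C, D, B are collinear ∩ AB ⟂ CD]
2. B_y = -2208/233  [C, D, B are collinear ∩ AB ⟂ CD]
   → B = (-839/233, -2208/233)
3. E_x = -7829/932  [E divides CB with CE:EB = 1/4:3/4]
4. E_y = -9897/932  [E divides CB with CE:EB = 1/4:3/4]
   → E = (-7829/932, -9897/932)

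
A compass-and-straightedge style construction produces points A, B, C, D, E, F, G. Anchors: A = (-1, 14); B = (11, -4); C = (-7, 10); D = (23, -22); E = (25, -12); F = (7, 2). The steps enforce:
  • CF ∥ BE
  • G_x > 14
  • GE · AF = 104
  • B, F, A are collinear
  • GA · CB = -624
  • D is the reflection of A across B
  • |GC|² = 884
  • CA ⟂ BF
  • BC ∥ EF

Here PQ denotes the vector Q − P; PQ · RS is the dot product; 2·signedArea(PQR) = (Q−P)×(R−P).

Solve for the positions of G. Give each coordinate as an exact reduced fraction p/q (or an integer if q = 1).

1. G_x = 15  [GA · CB = -624 ∩ GE · AF = 104]
2. G_y = -10  [GA · CB = -624 ∩ GE · AF = 104]
   → G = (15, -10)

G = (15, -10)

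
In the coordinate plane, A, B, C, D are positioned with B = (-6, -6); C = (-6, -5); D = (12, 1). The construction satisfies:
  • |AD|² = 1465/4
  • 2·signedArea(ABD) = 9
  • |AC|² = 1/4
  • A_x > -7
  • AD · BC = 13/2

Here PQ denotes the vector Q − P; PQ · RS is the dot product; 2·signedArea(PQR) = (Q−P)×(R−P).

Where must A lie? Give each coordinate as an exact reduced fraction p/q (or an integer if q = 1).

A = (-6, -11/2)

1. A_x = -6  [2·signedArea(ABD) = 9 ∩ AD · BC = 13/2]
2. A_y = -11/2  [2·signedArea(ABD) = 9 ∩ AD · BC = 13/2]
   → A = (-6, -11/2)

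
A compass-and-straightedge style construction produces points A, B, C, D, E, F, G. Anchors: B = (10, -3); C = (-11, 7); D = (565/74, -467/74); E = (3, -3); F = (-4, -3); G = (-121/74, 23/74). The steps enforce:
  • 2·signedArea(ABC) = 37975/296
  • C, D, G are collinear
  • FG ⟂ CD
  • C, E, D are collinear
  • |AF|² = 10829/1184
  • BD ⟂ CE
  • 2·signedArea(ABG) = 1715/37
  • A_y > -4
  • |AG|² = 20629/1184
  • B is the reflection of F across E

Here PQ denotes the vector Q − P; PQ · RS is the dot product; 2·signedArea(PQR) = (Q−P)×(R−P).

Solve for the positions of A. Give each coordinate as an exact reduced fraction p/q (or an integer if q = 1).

A = (-323/296, -1133/296)

1. A_x = -323/296  [2·signedArea(ABC) = 37975/296 ∩ 2·signedArea(ABG) = 1715/37]
2. A_y = -1133/296  [2·signedArea(ABC) = 37975/296 ∩ 2·signedArea(ABG) = 1715/37]
   → A = (-323/296, -1133/296)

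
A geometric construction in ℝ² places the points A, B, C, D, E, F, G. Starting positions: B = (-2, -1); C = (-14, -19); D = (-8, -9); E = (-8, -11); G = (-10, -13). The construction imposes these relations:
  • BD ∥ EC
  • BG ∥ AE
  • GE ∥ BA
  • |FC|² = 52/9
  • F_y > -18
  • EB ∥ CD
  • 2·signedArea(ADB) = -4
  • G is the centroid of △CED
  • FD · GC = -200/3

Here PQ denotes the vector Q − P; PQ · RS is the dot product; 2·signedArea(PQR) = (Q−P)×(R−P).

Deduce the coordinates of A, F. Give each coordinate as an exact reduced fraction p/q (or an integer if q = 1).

1. A_x = 0  [BG ∥ AE ∩ GE ∥ BA]
2. A_y = 1  [BG ∥ AE ∩ GE ∥ BA]
   → A = (0, 1)
3. F_x = -38/3  [line 4·x + 6·y + 458/3 = 0 ∩ |FC|² = 52/9]
4. F_y = -17  [line 4·x + 6·y + 458/3 = 0 ∩ |FC|² = 52/9]
   → F = (-38/3, -17)

A = (0, 1)
F = (-38/3, -17)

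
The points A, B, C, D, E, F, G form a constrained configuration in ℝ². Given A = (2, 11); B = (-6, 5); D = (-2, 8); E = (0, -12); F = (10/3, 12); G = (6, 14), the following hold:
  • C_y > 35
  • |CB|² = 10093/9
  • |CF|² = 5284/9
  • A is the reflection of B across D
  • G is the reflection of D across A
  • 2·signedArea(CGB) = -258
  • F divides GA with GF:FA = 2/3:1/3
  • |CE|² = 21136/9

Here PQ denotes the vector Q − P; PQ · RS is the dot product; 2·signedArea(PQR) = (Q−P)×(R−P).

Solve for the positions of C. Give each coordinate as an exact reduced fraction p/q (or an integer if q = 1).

1. C_x = 20/3  [line 9·x + -12·y + 372 = 0 ∩ |CE|² = 21136/9]
2. C_y = 36  [line 9·x + -12·y + 372 = 0 ∩ |CE|² = 21136/9]
   → C = (20/3, 36)

C = (20/3, 36)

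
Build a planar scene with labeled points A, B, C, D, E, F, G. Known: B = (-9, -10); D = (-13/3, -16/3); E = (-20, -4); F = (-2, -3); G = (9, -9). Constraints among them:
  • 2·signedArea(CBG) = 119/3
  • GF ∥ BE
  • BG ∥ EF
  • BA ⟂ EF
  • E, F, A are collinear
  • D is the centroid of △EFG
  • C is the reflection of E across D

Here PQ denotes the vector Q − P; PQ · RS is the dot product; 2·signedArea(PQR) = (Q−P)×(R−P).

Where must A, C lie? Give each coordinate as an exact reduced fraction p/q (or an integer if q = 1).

A = (-3044/325, -1108/325)
C = (34/3, -20/3)

1. A_x = -3044/325  [E, F, A are collinear ∩ BA ⟂ EF]
2. A_y = -1108/325  [E, F, A are collinear ∩ BA ⟂ EF]
   → A = (-3044/325, -1108/325)
3. C_x = 34/3  [C is the reflection of E across D]
4. C_y = -20/3  [C is the reflection of E across D]
   → C = (34/3, -20/3)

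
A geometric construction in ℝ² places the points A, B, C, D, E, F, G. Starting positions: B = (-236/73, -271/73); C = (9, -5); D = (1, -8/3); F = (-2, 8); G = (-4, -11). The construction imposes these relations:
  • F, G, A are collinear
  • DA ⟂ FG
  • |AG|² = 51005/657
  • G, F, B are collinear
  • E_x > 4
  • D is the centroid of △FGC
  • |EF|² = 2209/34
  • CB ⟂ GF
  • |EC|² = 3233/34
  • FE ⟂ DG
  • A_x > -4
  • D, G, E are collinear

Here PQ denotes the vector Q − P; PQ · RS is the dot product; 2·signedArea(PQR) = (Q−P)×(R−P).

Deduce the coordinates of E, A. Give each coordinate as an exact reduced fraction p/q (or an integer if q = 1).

1. E_x = 167/34  [D, G, E are collinear ∩ FE ⟂ DG]
2. E_y = 131/34  [D, G, E are collinear ∩ FE ⟂ DG]
   → E = (167/34, 131/34)
3. A_x = -674/219  [F, G, A are collinear ∩ DA ⟂ FG]
4. A_y = -490/219  [F, G, A are collinear ∩ DA ⟂ FG]
   → A = (-674/219, -490/219)

A = (-674/219, -490/219)
E = (167/34, 131/34)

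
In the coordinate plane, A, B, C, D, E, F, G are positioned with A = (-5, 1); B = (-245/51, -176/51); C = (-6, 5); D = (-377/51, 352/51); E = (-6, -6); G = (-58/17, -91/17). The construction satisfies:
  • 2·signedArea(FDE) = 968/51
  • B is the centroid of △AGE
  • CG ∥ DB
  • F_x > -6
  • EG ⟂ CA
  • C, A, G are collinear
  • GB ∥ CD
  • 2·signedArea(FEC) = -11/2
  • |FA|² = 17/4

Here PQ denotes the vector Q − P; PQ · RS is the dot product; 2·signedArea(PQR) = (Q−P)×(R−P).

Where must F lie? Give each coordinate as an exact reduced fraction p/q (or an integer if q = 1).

F = (-11/2, 3)

1. F_x = -11/2  [2·signedArea(FDE) = 968/51 ∩ 2·signedArea(FEC) = -11/2]
2. F_y = 3  [2·signedArea(FDE) = 968/51 ∩ 2·signedArea(FEC) = -11/2]
   → F = (-11/2, 3)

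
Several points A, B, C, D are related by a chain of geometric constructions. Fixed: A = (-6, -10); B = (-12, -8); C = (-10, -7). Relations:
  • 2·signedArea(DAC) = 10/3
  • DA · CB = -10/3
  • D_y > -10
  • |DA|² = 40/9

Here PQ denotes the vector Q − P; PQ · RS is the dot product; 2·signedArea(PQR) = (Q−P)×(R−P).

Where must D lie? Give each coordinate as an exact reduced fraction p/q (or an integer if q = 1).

D = (-8, -28/3)

1. D_x = -8  [DA · CB = -10/3 ∩ 2·signedArea(DAC) = 10/3]
2. D_y = -28/3  [DA · CB = -10/3 ∩ 2·signedArea(DAC) = 10/3]
   → D = (-8, -28/3)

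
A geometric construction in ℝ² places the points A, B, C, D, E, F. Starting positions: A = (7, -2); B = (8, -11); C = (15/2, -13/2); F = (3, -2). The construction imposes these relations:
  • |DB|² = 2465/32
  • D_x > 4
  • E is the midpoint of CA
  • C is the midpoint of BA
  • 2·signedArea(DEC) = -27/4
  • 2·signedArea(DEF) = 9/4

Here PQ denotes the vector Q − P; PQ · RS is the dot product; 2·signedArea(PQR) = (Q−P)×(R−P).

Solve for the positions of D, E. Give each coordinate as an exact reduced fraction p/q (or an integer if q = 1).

D = (33/8, -25/8)
E = (29/4, -17/4)

1. E_x = 29/4  [E is the midpoint of CA]
2. E_y = -17/4  [E is the midpoint of CA]
   → E = (29/4, -17/4)
3. D_x = 33/8  [2·signedArea(DEF) = 9/4 ∩ 2·signedArea(DEC) = -27/4]
4. D_y = -25/8  [2·signedArea(DEF) = 9/4 ∩ 2·signedArea(DEC) = -27/4]
   → D = (33/8, -25/8)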